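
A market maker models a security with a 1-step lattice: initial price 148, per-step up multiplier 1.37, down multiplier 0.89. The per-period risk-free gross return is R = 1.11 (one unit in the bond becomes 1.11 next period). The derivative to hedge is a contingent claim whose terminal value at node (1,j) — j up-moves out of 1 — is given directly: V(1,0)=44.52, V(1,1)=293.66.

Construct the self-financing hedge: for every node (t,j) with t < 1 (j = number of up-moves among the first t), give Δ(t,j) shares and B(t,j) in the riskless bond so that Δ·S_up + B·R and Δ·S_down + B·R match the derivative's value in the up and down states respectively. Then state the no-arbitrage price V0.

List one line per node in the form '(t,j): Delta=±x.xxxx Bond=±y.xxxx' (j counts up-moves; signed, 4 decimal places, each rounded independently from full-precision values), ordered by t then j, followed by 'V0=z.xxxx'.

(0,0): Delta=3.5070 Bond=-376.0604
V0=142.9812

No-arbitrage ⇒ martingale measure with p* = (R−d)/(u−d) = 0.4583.
Terminal payoffs: V(1,0)=44.5200, V(1,1)=293.6600
(0,0): S=148.0000. Δ = (V_up−V_dn)/(S_up−S_dn) = (293.6600−44.5200)/(202.7600−131.7200) = 3.5070. V = [p*·293.6600 + (1−p*)·44.5200]/1.11 = 142.9812. B = V − Δ·S = -376.0604.
Self-financing check: at every node Δ·S+B equals the discounted successor values.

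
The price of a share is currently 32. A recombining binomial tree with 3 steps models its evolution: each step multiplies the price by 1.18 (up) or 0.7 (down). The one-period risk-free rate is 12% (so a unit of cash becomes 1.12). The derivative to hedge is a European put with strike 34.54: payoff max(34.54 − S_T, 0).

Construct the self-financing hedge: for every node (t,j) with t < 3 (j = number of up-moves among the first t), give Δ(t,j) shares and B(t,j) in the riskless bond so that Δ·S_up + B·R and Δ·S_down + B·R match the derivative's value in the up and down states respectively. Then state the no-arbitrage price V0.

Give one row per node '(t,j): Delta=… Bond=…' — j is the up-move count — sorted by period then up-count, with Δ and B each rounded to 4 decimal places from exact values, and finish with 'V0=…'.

Risk-neutral probability p* = (R−d)/(u−d) = (1.12−0.7)/(1.18−0.7) = 0.8750.
Terminal values V(3,·): V(3,0)=23.5640, V(3,1)=16.0376, V(3,2)=3.3502, V(3,3)=0.0000
Node (2,0) S=15.6800: V=(p*·16.0376+(1−p*)·23.5640)/1.12=15.1593; Δ=(16.0376−23.5640)/(18.5024−10.9760)=-1.0000; B=V−Δ·S=30.8393
Node (2,1) S=26.4320: V=(p*·3.3502+(1−p*)·16.0376)/1.12=4.4073; Δ=(3.3502−16.0376)/(31.1898−18.5024)=-1.0000; B=V−Δ·S=30.8393
Node (2,2) S=44.5568: V=(p*·0.0000+(1−p*)·3.3502)/1.12=0.3739; Δ=(0.0000−3.3502)/(52.5770−31.1898)=-0.1566; B=V−Δ·S=7.3536
Node (1,0) S=22.4000: V=(p*·4.4073+(1−p*)·15.1593)/1.12=5.1351; Δ=(4.4073−15.1593)/(26.4320−15.6800)=-1.0000; B=V−Δ·S=27.5351
Node (1,1) S=37.7600: V=(p*·0.3739+(1−p*)·4.4073)/1.12=0.7840; Δ=(0.3739−4.4073)/(44.5568−26.4320)=-0.2225; B=V−Δ·S=9.1869
Node (0,0) S=32.0000: V=(p*·0.7840+(1−p*)·5.1351)/1.12=1.1856; Δ=(0.7840−5.1351)/(37.7600−22.4000)=-0.2833; B=V−Δ·S=10.2504
Self-financing check: at every node Δ·S+B equals the discounted successor values.

(0,0): Delta=-0.2833 Bond=10.2504
(1,0): Delta=-1.0000 Bond=27.5351
(1,1): Delta=-0.2225 Bond=9.1869
(2,0): Delta=-1.0000 Bond=30.8393
(2,1): Delta=-1.0000 Bond=30.8393
(2,2): Delta=-0.1566 Bond=7.3536
V0=1.1856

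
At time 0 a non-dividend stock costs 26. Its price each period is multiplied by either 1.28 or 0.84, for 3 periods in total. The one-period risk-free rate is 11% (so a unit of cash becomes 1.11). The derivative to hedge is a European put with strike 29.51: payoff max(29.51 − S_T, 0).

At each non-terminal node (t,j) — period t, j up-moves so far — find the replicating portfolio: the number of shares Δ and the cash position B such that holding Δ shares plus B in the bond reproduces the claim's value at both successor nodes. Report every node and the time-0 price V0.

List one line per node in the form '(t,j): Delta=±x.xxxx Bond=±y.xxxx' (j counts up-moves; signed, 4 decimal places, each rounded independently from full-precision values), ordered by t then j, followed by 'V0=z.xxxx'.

(0,0): Delta=-0.2883 Bond=9.3006
(1,0): Delta=-0.6391 Bond=17.9869
(1,1): Delta=-0.1433 Bond=5.4986
(2,0): Delta=-1.0000 Bond=26.5856
(2,1): Delta=-0.4900 Bond=15.7972
(2,2): Delta=0.0000 Bond=0.0000
V0=1.8058

Risk-neutral probability p* = (R−d)/(u−d) = (1.11−0.84)/(1.28−0.84) = 0.6136.
Terminal values V(3,·): V(3,0)=14.0997, V(3,1)=6.0276, V(3,2)=0.0000, V(3,3)=0.0000
  t=2,j=0: stock 18.3456 → up 23.4824 (V=6.0276), down 15.4103 (V=14.0997). Price 8.2400; hedge Δ=-1.0000, bond B=26.5856.
  t=2,j=1: stock 27.9552 → up 35.7827 (V=0.0000), down 23.4824 (V=6.0276). Price 2.0981; hedge Δ=-0.4900, bond B=15.7972.
  t=2,j=2: stock 42.5984 → up 54.5260 (V=0.0000), down 35.7827 (V=0.0000). Price 0.0000; hedge Δ=0.0000, bond B=0.0000.
  t=1,j=0: stock 21.8400 → up 27.9552 (V=2.0981), down 18.3456 (V=8.2400). Price 4.0280; hedge Δ=-0.6391, bond B=17.9869.
  t=1,j=1: stock 33.2800 → up 42.5984 (V=0.0000), down 27.9552 (V=2.0981). Price 0.7303; hedge Δ=-0.1433, bond B=5.4986.
  t=0,j=0: stock 26.0000 → up 33.2800 (V=0.7303), down 21.8400 (V=4.0280). Price 1.8058; hedge Δ=-0.2883, bond B=9.3006.
Root portfolio cost Δ·26+B reproduces V0=1.8058.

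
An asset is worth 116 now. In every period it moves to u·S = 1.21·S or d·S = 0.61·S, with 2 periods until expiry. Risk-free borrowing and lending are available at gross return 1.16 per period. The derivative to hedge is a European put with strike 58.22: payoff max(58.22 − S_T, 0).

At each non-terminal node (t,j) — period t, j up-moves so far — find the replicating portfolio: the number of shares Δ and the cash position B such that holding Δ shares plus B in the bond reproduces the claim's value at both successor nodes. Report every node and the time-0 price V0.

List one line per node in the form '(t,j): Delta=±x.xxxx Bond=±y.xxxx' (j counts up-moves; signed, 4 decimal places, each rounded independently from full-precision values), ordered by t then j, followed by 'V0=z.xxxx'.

Since d<R<u, set p* = (R−d)/(u−d) = 0.9167; price each node as the discounted p*-expectation of its children.
Terminal payoffs: V(2,0)=15.0564, V(2,1)=0.0000, V(2,2)=0.0000
Node (1,0) S=70.7600: V=(p*·0.0000+(1−p*)·15.0564)/1.16=1.0816; Δ=(0.0000−15.0564)/(85.6196−43.1636)=-0.3546; B=V−Δ·S=26.1756
Node (1,1) S=140.3600: V=(p*·0.0000+(1−p*)·0.0000)/1.16=0.0000; Δ=(0.0000−0.0000)/(169.8356−85.6196)=0.0000; B=V−Δ·S=0.0000
Node (0,0) S=116.0000: V=(p*·0.0000+(1−p*)·1.0816)/1.16=0.0777; Δ=(0.0000−1.0816)/(140.3600−70.7600)=-0.0155; B=V−Δ·S=1.8804
Each (Δ,B) replicates both successor values, so the strategy is self-financing and V0 is arbitrage-free.

(0,0): Delta=-0.0155 Bond=1.8804
(1,0): Delta=-0.3546 Bond=26.1756
(1,1): Delta=0.0000 Bond=0.0000
V0=0.0777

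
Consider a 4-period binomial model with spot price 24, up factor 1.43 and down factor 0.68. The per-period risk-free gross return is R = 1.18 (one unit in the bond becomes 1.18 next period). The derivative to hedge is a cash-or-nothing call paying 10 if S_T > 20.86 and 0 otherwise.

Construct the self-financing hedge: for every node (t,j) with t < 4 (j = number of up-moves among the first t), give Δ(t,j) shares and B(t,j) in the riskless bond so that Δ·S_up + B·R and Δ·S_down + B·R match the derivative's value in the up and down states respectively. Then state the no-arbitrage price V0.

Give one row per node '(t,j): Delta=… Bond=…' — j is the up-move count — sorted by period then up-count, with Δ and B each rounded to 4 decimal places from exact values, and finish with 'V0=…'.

(0,0): Delta=0.0751 Bond=2.7814
(1,0): Delta=0.2608 Bond=0.2525
(1,1): Delta=0.0310 Bond=4.7969
(2,0): Delta=0.6788 Bond=-4.3410
(2,1): Delta=0.1614 Bond=2.6174
(2,2): Delta=0.0000 Bond=7.1818
(3,0): Delta=0.0000 Bond=0.0000
(3,1): Delta=0.8402 Bond=-7.6836
(3,2): Delta=0.0000 Bond=8.4746
(3,3): Delta=0.0000 Bond=8.4746
V0=4.5848

No-arbitrage ⇒ martingale measure with p* = (R−d)/(u−d) = 0.6667.
Terminal payoffs: V(4,0)=0.0000, V(4,1)=0.0000, V(4,2)=10.0000, V(4,3)=10.0000, V(4,4)=10.0000
Node (3,0) S=7.5464: V=(p*·0.0000+(1−p*)·0.0000)/1.18=0.0000; Δ=(0.0000−0.0000)/(10.7913−5.1315)=0.0000; B=V−Δ·S=0.0000
Node (3,1) S=15.8696: V=(p*·10.0000+(1−p*)·0.0000)/1.18=5.6497; Δ=(10.0000−0.0000)/(22.6935−10.7913)=0.8402; B=V−Δ·S=-7.6836
Node (3,2) S=33.3728: V=(p*·10.0000+(1−p*)·10.0000)/1.18=8.4746; Δ=(10.0000−10.0000)/(47.7231−22.6935)=0.0000; B=V−Δ·S=8.4746
Node (3,3) S=70.1810: V=(p*·10.0000+(1−p*)·10.0000)/1.18=8.4746; Δ=(10.0000−10.0000)/(100.3588−47.7231)=0.0000; B=V−Δ·S=8.4746
Node (2,0) S=11.0976: V=(p*·5.6497+(1−p*)·0.0000)/1.18=3.1919; Δ=(5.6497−0.0000)/(15.8696−7.5464)=0.6788; B=V−Δ·S=-4.3410
Node (2,1) S=23.3376: V=(p*·8.4746+(1−p*)·5.6497)/1.18=6.3839; Δ=(8.4746−5.6497)/(33.3728−15.8696)=0.1614; B=V−Δ·S=2.6174
Node (2,2) S=49.0776: V=(p*·8.4746+(1−p*)·8.4746)/1.18=7.1818; Δ=(8.4746−8.4746)/(70.1810−33.3728)=0.0000; B=V−Δ·S=7.1818
Node (1,0) S=16.3200: V=(p*·6.3839+(1−p*)·3.1919)/1.18=4.5084; Δ=(6.3839−3.1919)/(23.3376−11.0976)=0.2608; B=V−Δ·S=0.2525
Node (1,1) S=34.3200: V=(p*·7.1818+(1−p*)·6.3839)/1.18=5.8609; Δ=(7.1818−6.3839)/(49.0776−23.3376)=0.0310; B=V−Δ·S=4.7969
Node (0,0) S=24.0000: V=(p*·5.8609+(1−p*)·4.5084)/1.18=4.5848; Δ=(5.8609−4.5084)/(34.3200−16.3200)=0.0751; B=V−Δ·S=2.7814
Check: Δ(0,0)·S0 + B(0,0) = 4.5848 = V0.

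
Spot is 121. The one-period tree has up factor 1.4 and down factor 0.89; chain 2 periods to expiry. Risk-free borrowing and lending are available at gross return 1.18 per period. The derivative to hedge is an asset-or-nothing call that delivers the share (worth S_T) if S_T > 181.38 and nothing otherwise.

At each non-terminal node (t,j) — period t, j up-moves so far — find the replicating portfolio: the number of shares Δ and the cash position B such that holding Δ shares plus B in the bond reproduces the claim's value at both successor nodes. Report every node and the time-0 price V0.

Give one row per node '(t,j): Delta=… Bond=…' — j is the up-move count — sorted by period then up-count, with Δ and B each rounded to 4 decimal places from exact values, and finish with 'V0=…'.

Risk-neutral probability p* = (R−d)/(u−d) = (1.18−0.89)/(1.4−0.89) = 0.5686.
Payoff layer (t=2): V(2,0)=0.0000, V(2,1)=0.0000, V(2,2)=237.1600
  t=1,j=0: stock 107.6900 → up 150.7660 (V=0.0000), down 95.8441 (V=0.0000). Price 0.0000; hedge Δ=0.0000, bond B=0.0000.
  t=1,j=1: stock 169.4000 → up 237.1600 (V=237.1600), down 150.7660 (V=0.0000). Price 114.2845; hedge Δ=2.7451, bond B=-350.7351.
  t=0,j=0: stock 121.0000 → up 169.4000 (V=114.2845), down 107.6900 (V=0.0000). Price 55.0723; hedge Δ=1.8520, bond B=-169.0149.
The time-0 hedge costs 55.0723, which is the no-arbitrage price.

(0,0): Delta=1.8520 Bond=-169.0149
(1,0): Delta=0.0000 Bond=0.0000
(1,1): Delta=2.7451 Bond=-350.7351
V0=55.0723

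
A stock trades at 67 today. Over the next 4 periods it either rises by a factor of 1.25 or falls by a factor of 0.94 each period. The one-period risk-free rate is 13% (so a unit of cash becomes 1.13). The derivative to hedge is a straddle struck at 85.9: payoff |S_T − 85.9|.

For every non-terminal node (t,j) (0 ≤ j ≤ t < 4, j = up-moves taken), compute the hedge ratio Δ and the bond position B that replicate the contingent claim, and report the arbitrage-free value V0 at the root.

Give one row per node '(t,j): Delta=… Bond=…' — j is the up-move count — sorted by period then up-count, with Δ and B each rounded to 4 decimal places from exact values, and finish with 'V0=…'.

(0,0): Delta=0.6328 Bond=-24.3068
(1,0): Delta=0.1707 Bond=1.6393
(1,1): Delta=0.8523 Bond=-45.8495
(2,0): Delta=-0.6098 Bond=48.0547
(2,1): Delta=0.5413 Bond=-27.3279
(2,2): Delta=1.0000 Bond=-67.2723
(3,0): Delta=-1.0000 Bond=76.0177
(3,1): Delta=-0.4244 Bond=40.5866
(3,2): Delta=1.0000 Bond=-76.0177
(3,3): Delta=1.0000 Bond=-76.0177
V0=18.0910

Under the risk-neutral measure, an up-move has probability p* = (R−d)/(u−d) = 0.6129 and values discount at R = 1.13.
At expiry t=4: V(4,0)=33.5898, V(4,1)=16.3386, V(4,2)=6.6019, V(4,3)=37.1078, V(4,4)=77.6742
Node (3,0) S=55.6491: V=(p*·16.3386+(1−p*)·33.5898)/1.13=20.3686; Δ=(16.3386−33.5898)/(69.5614−52.3102)=-1.0000; B=V−Δ·S=76.0177
Node (3,1) S=74.0015: V=(p*·6.6019+(1−p*)·16.3386)/1.13=9.1778; Δ=(6.6019−16.3386)/(92.5019−69.5614)=-0.4244; B=V−Δ·S=40.5866
Node (3,2) S=98.4062: V=(p*·37.1078+(1−p*)·6.6019)/1.13=22.3886; Δ=(37.1078−6.6019)/(123.0078−92.5019)=1.0000; B=V−Δ·S=-76.0177
Node (3,3) S=130.8594: V=(p*·77.6742+(1−p*)·37.1078)/1.13=54.8417; Δ=(77.6742−37.1078)/(163.5742−123.0078)=1.0000; B=V−Δ·S=-76.0177
Node (2,0) S=59.2012: V=(p*·9.1778+(1−p*)·20.3686)/1.13=11.9555; Δ=(9.1778−20.3686)/(74.0015−55.6491)=-0.6098; B=V−Δ·S=48.0547
Node (2,1) S=78.7250: V=(p*·22.3886+(1−p*)·9.1778)/1.13=15.2874; Δ=(22.3886−9.1778)/(98.4062−74.0015)=0.5413; B=V−Δ·S=-27.3279
Node (2,2) S=104.6875: V=(p*·54.8417+(1−p*)·22.3886)/1.13=37.4152; Δ=(54.8417−22.3886)/(130.8594−98.4062)=1.0000; B=V−Δ·S=-67.2723
Node (1,0) S=62.9800: V=(p*·15.2874+(1−p*)·11.9555)/1.13=12.3873; Δ=(15.2874−11.9555)/(78.7250−59.2012)=0.1707; B=V−Δ·S=1.6393
Node (1,1) S=83.7500: V=(p*·37.4152+(1−p*)·15.2874)/1.13=25.5306; Δ=(37.4152−15.2874)/(104.6875−78.7250)=0.8523; B=V−Δ·S=-45.8495
Node (0,0) S=67.0000: V=(p*·25.5306+(1−p*)·12.3873)/1.13=18.0910; Δ=(25.5306−12.3873)/(83.7500−62.9800)=0.6328; B=V−Δ·S=-24.3068
Self-financing check: at every node Δ·S+B equals the discounted successor values.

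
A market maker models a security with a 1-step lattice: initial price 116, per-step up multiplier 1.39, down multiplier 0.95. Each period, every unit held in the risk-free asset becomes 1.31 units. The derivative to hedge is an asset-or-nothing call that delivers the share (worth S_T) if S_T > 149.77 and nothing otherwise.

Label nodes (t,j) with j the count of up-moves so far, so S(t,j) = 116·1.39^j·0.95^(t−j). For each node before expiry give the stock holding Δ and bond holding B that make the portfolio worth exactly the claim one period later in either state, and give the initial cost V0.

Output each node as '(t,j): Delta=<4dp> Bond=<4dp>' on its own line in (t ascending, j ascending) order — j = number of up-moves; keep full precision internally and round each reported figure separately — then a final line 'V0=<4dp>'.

Risk-neutral probability p* = (R−d)/(u−d) = (1.31−0.95)/(1.39−0.95) = 0.8182.
Terminal values V(1,·): V(1,0)=0.0000, V(1,1)=161.2400
(0,0): S=116.0000. Δ = (V_up−V_dn)/(S_up−S_dn) = (161.2400−0.0000)/(161.2400−110.2000) = 3.1591. V = [p*·161.2400 + (1−p*)·0.0000]/1.31 = 100.7051. B = V − Δ·S = -265.7495.
The time-0 hedge costs 100.7051, which is the no-arbitrage price.

(0,0): Delta=3.1591 Bond=-265.7495
V0=100.7051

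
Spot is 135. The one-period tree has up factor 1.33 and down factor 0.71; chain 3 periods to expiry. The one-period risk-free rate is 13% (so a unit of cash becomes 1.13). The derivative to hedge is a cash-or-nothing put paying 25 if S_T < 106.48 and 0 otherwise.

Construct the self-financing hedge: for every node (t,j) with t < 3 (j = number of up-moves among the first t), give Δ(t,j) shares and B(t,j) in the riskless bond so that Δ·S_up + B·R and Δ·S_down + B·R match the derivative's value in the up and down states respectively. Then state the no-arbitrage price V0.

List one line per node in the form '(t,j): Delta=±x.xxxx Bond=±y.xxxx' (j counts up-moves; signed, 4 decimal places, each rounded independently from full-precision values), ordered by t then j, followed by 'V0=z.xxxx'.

(0,0): Delta=-0.1022 Bond=18.0468
(1,0): Delta=-0.2522 Bond=34.7669
(1,1): Delta=-0.0641 Bond=13.5482
(2,0): Delta=0.0000 Bond=22.1239
(2,1): Delta=-0.3163 Bond=47.4593
(2,2): Delta=0.0000 Bond=0.0000
V0=4.2456

Since d<R<u, set p* = (R−d)/(u−d) = 0.6774; price each node as the discounted p*-expectation of its children.
At expiry t=3: V(3,0)=25.0000, V(3,1)=25.0000, V(3,2)=0.0000, V(3,3)=0.0000
  t=2,j=0: stock 68.0535 → up 90.5112 (V=25.0000), down 48.3180 (V=25.0000). Price 22.1239; hedge Δ=0.0000, bond B=22.1239.
  t=2,j=1: stock 127.4805 → up 169.5491 (V=0.0000), down 90.5112 (V=25.0000). Price 7.1367; hedge Δ=-0.3163, bond B=47.4593.
  t=2,j=2: stock 238.8015 → up 317.6060 (V=0.0000), down 169.5491 (V=0.0000). Price 0.0000; hedge Δ=0.0000, bond B=0.0000.
  t=1,j=0: stock 95.8500 → up 127.4805 (V=7.1367), down 68.0535 (V=22.1239). Price 10.5941; hedge Δ=-0.2522, bond B=34.7669.
  t=1,j=1: stock 179.5500 → up 238.8015 (V=0.0000), down 127.4805 (V=7.1367). Price 2.0373; hedge Δ=-0.0641, bond B=13.5482.
  t=0,j=0: stock 135.0000 → up 179.5500 (V=2.0373), down 95.8500 (V=10.5941). Price 4.2456; hedge Δ=-0.1022, bond B=18.0468.
Check: Δ(0,0)·S0 + B(0,0) = 4.2456 = V0.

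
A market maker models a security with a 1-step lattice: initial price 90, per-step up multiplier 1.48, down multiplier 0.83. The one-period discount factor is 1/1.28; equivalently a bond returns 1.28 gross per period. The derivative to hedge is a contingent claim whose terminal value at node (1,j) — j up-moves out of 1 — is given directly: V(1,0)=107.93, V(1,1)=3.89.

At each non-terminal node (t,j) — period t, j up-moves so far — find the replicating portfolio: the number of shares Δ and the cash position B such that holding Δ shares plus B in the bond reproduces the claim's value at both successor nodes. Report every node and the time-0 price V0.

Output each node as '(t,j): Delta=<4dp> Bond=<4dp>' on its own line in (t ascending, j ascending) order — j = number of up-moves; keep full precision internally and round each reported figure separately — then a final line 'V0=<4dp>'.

(0,0): Delta=-1.7785 Bond=188.1102
V0=28.0487

Risk-neutral probability p* = (R−d)/(u−d) = (1.28−0.83)/(1.48−0.83) = 0.6923.
Terminal values V(1,·): V(1,0)=107.9300, V(1,1)=3.8900
  t=0,j=0: stock 90.0000 → up 133.2000 (V=3.8900), down 74.7000 (V=107.9300). Price 28.0487; hedge Δ=-1.7785, bond B=188.1102.
Check: Δ(0,0)·S0 + B(0,0) = 28.0487 = V0.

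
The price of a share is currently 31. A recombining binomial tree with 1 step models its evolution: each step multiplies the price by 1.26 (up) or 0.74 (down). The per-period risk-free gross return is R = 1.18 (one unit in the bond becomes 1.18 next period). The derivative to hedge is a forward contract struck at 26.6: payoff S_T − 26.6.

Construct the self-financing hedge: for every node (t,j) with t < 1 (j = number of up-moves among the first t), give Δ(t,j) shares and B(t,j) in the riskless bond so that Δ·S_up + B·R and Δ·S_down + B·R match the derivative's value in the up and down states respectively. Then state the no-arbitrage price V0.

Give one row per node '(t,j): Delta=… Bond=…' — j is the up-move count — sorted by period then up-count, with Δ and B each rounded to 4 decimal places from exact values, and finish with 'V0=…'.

(0,0): Delta=1.0000 Bond=-22.5424
V0=8.4576

Under the risk-neutral measure, an up-move has probability p* = (R−d)/(u−d) = 0.8462 and values discount at R = 1.18.
Payoff layer (t=1): V(1,0)=-3.6600, V(1,1)=12.4600
(0,0): S=31.0000. Δ = (V_up−V_dn)/(S_up−S_dn) = (12.4600−-3.6600)/(39.0600−22.9400) = 1.0000. V = [p*·12.4600 + (1−p*)·-3.6600]/1.18 = 8.4576. B = V − Δ·S = -22.5424.
Each (Δ,B) replicates both successor values, so the strategy is self-financing and V0 is arbitrage-free.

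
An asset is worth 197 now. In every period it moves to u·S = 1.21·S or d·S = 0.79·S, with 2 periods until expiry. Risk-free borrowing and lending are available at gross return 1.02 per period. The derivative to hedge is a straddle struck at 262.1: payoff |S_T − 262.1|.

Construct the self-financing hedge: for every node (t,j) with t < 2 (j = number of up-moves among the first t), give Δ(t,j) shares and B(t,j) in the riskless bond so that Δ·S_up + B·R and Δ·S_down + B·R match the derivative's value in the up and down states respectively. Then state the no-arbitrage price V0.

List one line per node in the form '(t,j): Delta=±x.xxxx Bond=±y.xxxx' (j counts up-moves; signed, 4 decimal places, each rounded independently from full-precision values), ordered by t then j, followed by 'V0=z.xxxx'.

The replicating-portfolio and risk-neutral prices coincide; use p* = (1.02−0.79)/(1.21−0.79) = 0.5476 for the latter.
Terminal payoffs: V(2,0)=139.1523, V(2,1)=73.7877, V(2,2)=26.3277
Node (1,0) S=155.6300: V=(p*·73.7877+(1−p*)·139.1523)/1.02=101.3308; Δ=(73.7877−139.1523)/(188.3123−122.9477)=-1.0000; B=V−Δ·S=256.9608
Node (1,1) S=238.3700: V=(p*·26.3277+(1−p*)·73.7877)/1.02=46.8605; Δ=(26.3277−73.7877)/(288.4277−188.3123)=-0.4741; B=V−Δ·S=159.8605
Node (0,0) S=197.0000: V=(p*·46.8605+(1−p*)·101.3308)/1.02=70.0998; Δ=(46.8605−101.3308)/(238.3700−155.6300)=-0.6583; B=V−Δ·S=199.7910
Self-financing check: at every node Δ·S+B equals the discounted successor values.

(0,0): Delta=-0.6583 Bond=199.7910
(1,0): Delta=-1.0000 Bond=256.9608
(1,1): Delta=-0.4741 Bond=159.8605
V0=70.0998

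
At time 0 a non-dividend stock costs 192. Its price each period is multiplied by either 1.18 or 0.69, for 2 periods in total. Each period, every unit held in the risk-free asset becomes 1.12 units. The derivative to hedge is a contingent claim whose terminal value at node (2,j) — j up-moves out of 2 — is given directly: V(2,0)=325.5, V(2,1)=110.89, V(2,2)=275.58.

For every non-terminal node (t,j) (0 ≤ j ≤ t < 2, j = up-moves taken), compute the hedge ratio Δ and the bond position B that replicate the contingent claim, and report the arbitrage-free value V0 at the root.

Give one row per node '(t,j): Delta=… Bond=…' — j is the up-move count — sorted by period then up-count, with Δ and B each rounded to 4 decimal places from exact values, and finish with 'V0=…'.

(0,0): Delta=1.1222 Bond=-23.3894
(1,0): Delta=-3.3060 Bond=560.4517
(1,1): Delta=1.4835 Bond=-108.0539
V0=192.0718

Under the risk-neutral measure, an up-move has probability p* = (R−d)/(u−d) = 0.8776 and values discount at R = 1.12.
Payoff layer (t=2): V(2,0)=325.5000, V(2,1)=110.8900, V(2,2)=275.5800
Node (1,0) S=132.4800: V=(p*·110.8900+(1−p*)·325.5000)/1.12=122.4721; Δ=(110.8900−325.5000)/(156.3264−91.4112)=-3.3060; B=V−Δ·S=560.4517
Node (1,1) S=226.5600: V=(p*·275.5800+(1−p*)·110.8900)/1.12=228.0481; Δ=(275.5800−110.8900)/(267.3408−156.3264)=1.4835; B=V−Δ·S=-108.0539
Node (0,0) S=192.0000: V=(p*·228.0481+(1−p*)·122.4721)/1.12=192.0718; Δ=(228.0481−122.4721)/(226.5600−132.4800)=1.1222; B=V−Δ·S=-23.3894
Check: Δ(0,0)·S0 + B(0,0) = 192.0718 = V0.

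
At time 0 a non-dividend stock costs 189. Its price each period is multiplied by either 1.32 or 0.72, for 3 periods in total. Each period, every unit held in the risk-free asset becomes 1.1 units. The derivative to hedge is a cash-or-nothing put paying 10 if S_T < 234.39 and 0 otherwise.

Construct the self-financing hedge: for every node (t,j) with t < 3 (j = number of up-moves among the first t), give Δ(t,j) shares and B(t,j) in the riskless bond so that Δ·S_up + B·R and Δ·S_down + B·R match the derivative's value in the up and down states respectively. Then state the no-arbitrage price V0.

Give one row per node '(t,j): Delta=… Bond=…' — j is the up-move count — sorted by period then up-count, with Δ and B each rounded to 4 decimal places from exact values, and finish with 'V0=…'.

No-arbitrage ⇒ martingale measure with p* = (R−d)/(u−d) = 0.6333.
Terminal payoffs: V(3,0)=10.0000, V(3,1)=10.0000, V(3,2)=0.0000, V(3,3)=0.0000
(2,0): S=97.9776. Δ = (V_up−V_dn)/(S_up−S_dn) = (10.0000−10.0000)/(129.3304−70.5439) = 0.0000. V = [p*·10.0000 + (1−p*)·10.0000]/1.1 = 9.0909. B = V − Δ·S = 9.0909.
(2,1): S=179.6256. Δ = (V_up−V_dn)/(S_up−S_dn) = (0.0000−10.0000)/(237.1058−129.3304) = -0.0928. V = [p*·0.0000 + (1−p*)·10.0000]/1.1 = 3.3333. B = V − Δ·S = 20.0000.
(2,2): S=329.3136. Δ = (V_up−V_dn)/(S_up−S_dn) = (0.0000−0.0000)/(434.6940−237.1058) = 0.0000. V = [p*·0.0000 + (1−p*)·0.0000]/1.1 = 0.0000. B = V − Δ·S = 0.0000.
(1,0): S=136.0800. Δ = (V_up−V_dn)/(S_up−S_dn) = (3.3333−9.0909)/(179.6256−97.9776) = -0.0705. V = [p*·3.3333 + (1−p*)·9.0909]/1.1 = 4.9495. B = V − Δ·S = 14.5455.
(1,1): S=249.4800. Δ = (V_up−V_dn)/(S_up−S_dn) = (0.0000−3.3333)/(329.3136−179.6256) = -0.0223. V = [p*·0.0000 + (1−p*)·3.3333]/1.1 = 1.1111. B = V − Δ·S = 6.6667.
(0,0): S=189.0000. Δ = (V_up−V_dn)/(S_up−S_dn) = (1.1111−4.9495)/(249.4800−136.0800) = -0.0338. V = [p*·1.1111 + (1−p*)·4.9495]/1.1 = 2.2896. B = V − Δ·S = 8.6869.
Each (Δ,B) replicates both successor values, so the strategy is self-financing and V0 is arbitrage-free.

(0,0): Delta=-0.0338 Bond=8.6869
(1,0): Delta=-0.0705 Bond=14.5455
(1,1): Delta=-0.0223 Bond=6.6667
(2,0): Delta=0.0000 Bond=9.0909
(2,1): Delta=-0.0928 Bond=20.0000
(2,2): Delta=0.0000 Bond=0.0000
V0=2.2896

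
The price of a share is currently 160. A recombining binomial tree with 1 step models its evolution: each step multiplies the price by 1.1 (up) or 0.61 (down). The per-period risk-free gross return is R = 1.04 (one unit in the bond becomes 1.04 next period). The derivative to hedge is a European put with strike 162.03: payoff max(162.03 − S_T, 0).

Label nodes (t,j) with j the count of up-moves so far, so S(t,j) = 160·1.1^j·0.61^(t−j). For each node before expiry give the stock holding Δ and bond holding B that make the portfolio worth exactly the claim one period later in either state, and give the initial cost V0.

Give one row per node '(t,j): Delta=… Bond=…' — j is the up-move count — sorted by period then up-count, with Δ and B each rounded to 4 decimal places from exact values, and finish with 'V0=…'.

Risk-neutral probability p* = (R−d)/(u−d) = (1.04−0.61)/(1.1−0.61) = 0.8776.
Terminal payoffs: V(1,0)=64.4300, V(1,1)=0.0000
(0,0): S=160.0000. Δ = (V_up−V_dn)/(S_up−S_dn) = (0.0000−64.4300)/(176.0000−97.6000) = -0.8218. V = [p*·0.0000 + (1−p*)·64.4300]/1.04 = 7.5859. B = V − Δ·S = 139.0757.
Root portfolio cost Δ·160+B reproduces V0=7.5859.

(0,0): Delta=-0.8218 Bond=139.0757
V0=7.5859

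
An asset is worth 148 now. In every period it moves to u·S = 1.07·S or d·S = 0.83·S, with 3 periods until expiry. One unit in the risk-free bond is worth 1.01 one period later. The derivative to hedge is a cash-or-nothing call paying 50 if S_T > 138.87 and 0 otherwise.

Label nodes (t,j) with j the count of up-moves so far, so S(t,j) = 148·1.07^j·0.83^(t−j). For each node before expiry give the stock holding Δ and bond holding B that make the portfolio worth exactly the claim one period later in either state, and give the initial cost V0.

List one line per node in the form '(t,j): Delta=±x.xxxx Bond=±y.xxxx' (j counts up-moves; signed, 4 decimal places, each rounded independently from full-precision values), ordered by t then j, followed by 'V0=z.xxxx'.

(0,0): Delta=0.5175 Bond=-35.6389
(1,0): Delta=1.2594 Bond=-127.1321
(1,1): Delta=0.3256 Bond=-5.6163
(2,0): Delta=0.0000 Bond=0.0000
(2,1): Delta=1.5850 Bond=-171.2046
(2,2): Delta=0.0000 Bond=49.5050
V0=40.9468

Since d<R<u, set p* = (R−d)/(u−d) = 0.7500; price each node as the discounted p*-expectation of its children.
At expiry t=3: V(3,0)=0.0000, V(3,1)=0.0000, V(3,2)=50.0000, V(3,3)=50.0000
Node (2,0) S=101.9572: V=(p*·0.0000+(1−p*)·0.0000)/1.01=0.0000; Δ=(0.0000−0.0000)/(109.0942−84.6245)=0.0000; B=V−Δ·S=0.0000
Node (2,1) S=131.4388: V=(p*·50.0000+(1−p*)·0.0000)/1.01=37.1287; Δ=(50.0000−0.0000)/(140.6395−109.0942)=1.5850; B=V−Δ·S=-171.2046
Node (2,2) S=169.4452: V=(p*·50.0000+(1−p*)·50.0000)/1.01=49.5050; Δ=(50.0000−50.0000)/(181.3064−140.6395)=0.0000; B=V−Δ·S=49.5050
Node (1,0) S=122.8400: V=(p*·37.1287+(1−p*)·0.0000)/1.01=27.5708; Δ=(37.1287−0.0000)/(131.4388−101.9572)=1.2594; B=V−Δ·S=-127.1321
Node (1,1) S=158.3600: V=(p*·49.5050+(1−p*)·37.1287)/1.01=45.9514; Δ=(49.5050−37.1287)/(169.4452−131.4388)=0.3256; B=V−Δ·S=-5.6163
Node (0,0) S=148.0000: V=(p*·45.9514+(1−p*)·27.5708)/1.01=40.9468; Δ=(45.9514−27.5708)/(158.3600−122.8400)=0.5175; B=V−Δ·S=-35.6389
Each (Δ,B) replicates both successor values, so the strategy is self-financing and V0 is arbitrage-free.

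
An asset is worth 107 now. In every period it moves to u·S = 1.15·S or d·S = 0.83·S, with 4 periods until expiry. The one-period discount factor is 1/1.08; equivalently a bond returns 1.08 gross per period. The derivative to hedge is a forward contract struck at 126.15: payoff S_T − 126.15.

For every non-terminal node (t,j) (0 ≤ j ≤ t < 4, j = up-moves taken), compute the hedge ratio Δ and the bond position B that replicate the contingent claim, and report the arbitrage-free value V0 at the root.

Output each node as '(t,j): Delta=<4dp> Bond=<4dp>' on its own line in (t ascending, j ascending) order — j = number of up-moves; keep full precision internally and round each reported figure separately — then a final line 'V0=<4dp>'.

Under the risk-neutral measure, an up-move has probability p* = (R−d)/(u−d) = 0.7813 and values discount at R = 1.08.
Terminal payoffs: V(4,0)=-75.3696, V(4,1)=-55.7916, V(4,2)=-28.6655, V(4,3)=8.9189, V(4,4)=60.9937
  t=3,j=0: stock 61.1812 → up 70.3584 (V=-55.7916), down 50.7804 (V=-75.3696). Price -55.6243; hedge Δ=1.0000, bond B=-116.8056.
  t=3,j=1: stock 84.7691 → up 97.4845 (V=-28.6655), down 70.3584 (V=-55.7916). Price -32.0364; hedge Δ=1.0000, bond B=-116.8056.
  t=3,j=2: stock 117.4512 → up 135.0689 (V=8.9189), down 97.4845 (V=-28.6655). Price 0.6457; hedge Δ=1.0000, bond B=-116.8056.
  t=3,j=3: stock 162.7336 → up 187.1437 (V=60.9937), down 135.0689 (V=8.9189). Price 45.9281; hedge Δ=1.0000, bond B=-116.8056.
  t=2,j=0: stock 73.7123 → up 84.7691 (V=-32.0364), down 61.1812 (V=-55.6243). Price -34.4410; hedge Δ=1.0000, bond B=-108.1533.
  t=2,j=1: stock 102.1315 → up 117.4512 (V=0.6457), down 84.7691 (V=-32.0364). Price -6.0218; hedge Δ=1.0000, bond B=-108.1533.
  t=2,j=2: stock 141.5075 → up 162.7336 (V=45.9281), down 117.4512 (V=0.6457). Price 33.3542; hedge Δ=1.0000, bond B=-108.1533.
  t=1,j=0: stock 88.8100 → up 102.1315 (V=-6.0218), down 73.7123 (V=-34.4410). Price -11.3319; hedge Δ=1.0000, bond B=-100.1419.
  t=1,j=1: stock 123.0500 → up 141.5075 (V=33.3542), down 102.1315 (V=-6.0218). Price 22.9081; hedge Δ=1.0000, bond B=-100.1419.
  t=0,j=0: stock 107.0000 → up 123.0500 (V=22.9081), down 88.8100 (V=-11.3319). Price 14.2760; hedge Δ=1.0000, bond B=-92.7240.
Check: Δ(0,0)·S0 + B(0,0) = 14.2760 = V0.

(0,0): Delta=1.0000 Bond=-92.7240
(1,0): Delta=1.0000 Bond=-100.1419
(1,1): Delta=1.0000 Bond=-100.1419
(2,0): Delta=1.0000 Bond=-108.1533
(2,1): Delta=1.0000 Bond=-108.1533
(2,2): Delta=1.0000 Bond=-108.1533
(3,0): Delta=1.0000 Bond=-116.8056
(3,1): Delta=1.0000 Bond=-116.8056
(3,2): Delta=1.0000 Bond=-116.8056
(3,3): Delta=1.0000 Bond=-116.8056
V0=14.2760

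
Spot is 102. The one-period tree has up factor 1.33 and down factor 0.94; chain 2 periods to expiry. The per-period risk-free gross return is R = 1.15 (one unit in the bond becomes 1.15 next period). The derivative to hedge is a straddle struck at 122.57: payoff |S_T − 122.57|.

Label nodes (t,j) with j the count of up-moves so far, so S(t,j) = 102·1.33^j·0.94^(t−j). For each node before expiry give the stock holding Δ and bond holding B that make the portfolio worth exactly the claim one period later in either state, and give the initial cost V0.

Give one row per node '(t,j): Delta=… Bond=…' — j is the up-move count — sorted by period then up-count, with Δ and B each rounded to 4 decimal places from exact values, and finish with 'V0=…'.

No-arbitrage ⇒ martingale measure with p* = (R−d)/(u−d) = 0.5385.
Terminal values V(2,·): V(2,0)=32.4428, V(2,1)=4.9504, V(2,2)=57.8578
  t=1,j=0: stock 95.8800 → up 127.5204 (V=4.9504), down 90.1272 (V=32.4428). Price 15.3384; hedge Δ=-0.7352, bond B=85.8318.
  t=1,j=1: stock 135.6600 → up 180.4278 (V=57.8578), down 127.5204 (V=4.9504). Price 29.0774; hedge Δ=1.0000, bond B=-106.5826.
  t=0,j=0: stock 102.0000 → up 135.6600 (V=29.0774), down 95.8800 (V=15.3384). Price 19.7707; hedge Δ=0.3454, bond B=-15.4574.
Root portfolio cost Δ·102+B reproduces V0=19.7707.

(0,0): Delta=0.3454 Bond=-15.4574
(1,0): Delta=-0.7352 Bond=85.8318
(1,1): Delta=1.0000 Bond=-106.5826
V0=19.7707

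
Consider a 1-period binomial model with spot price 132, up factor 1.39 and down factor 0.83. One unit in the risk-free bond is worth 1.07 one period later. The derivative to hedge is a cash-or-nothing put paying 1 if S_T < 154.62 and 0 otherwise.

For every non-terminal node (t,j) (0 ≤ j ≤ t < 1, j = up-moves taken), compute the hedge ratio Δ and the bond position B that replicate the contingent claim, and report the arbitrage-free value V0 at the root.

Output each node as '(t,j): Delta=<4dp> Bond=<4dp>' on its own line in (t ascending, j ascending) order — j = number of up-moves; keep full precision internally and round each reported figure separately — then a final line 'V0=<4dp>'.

(0,0): Delta=-0.0135 Bond=2.3198
V0=0.5340

Under the risk-neutral measure, an up-move has probability p* = (R−d)/(u−d) = 0.4286 and values discount at R = 1.07.
Terminal payoffs: V(1,0)=1.0000, V(1,1)=0.0000
Node (0,0) S=132.0000: V=(p*·0.0000+(1−p*)·1.0000)/1.07=0.5340; Δ=(0.0000−1.0000)/(183.4800−109.5600)=-0.0135; B=V−Δ·S=2.3198
Check: Δ(0,0)·S0 + B(0,0) = 0.5340 = V0.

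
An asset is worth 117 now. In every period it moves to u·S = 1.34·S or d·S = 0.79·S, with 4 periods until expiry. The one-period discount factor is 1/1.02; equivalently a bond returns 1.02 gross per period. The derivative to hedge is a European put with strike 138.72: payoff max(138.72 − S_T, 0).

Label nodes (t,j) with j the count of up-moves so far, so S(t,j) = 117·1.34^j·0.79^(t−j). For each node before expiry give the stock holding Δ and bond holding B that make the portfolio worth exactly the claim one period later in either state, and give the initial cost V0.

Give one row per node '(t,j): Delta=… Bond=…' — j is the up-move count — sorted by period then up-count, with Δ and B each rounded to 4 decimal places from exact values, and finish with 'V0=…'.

(0,0): Delta=-0.4602 Bond=84.8912
(1,0): Delta=-0.7233 Bond=110.9130
(1,1): Delta=-0.2443 Bond=52.7471
(2,0): Delta=-1.0000 Bond=133.3333
(2,1): Delta=-0.4964 Bond=85.0240
(2,2): Delta=-0.0375 Bond=10.3628
(3,0): Delta=-1.0000 Bond=136.0000
(3,1): Delta=-1.0000 Bond=136.0000
(3,2): Delta=-0.0833 Bond=18.1672
(3,3): Delta=0.0000 Bond=0.0000
V0=31.0510

Risk-neutral probability p* = (R−d)/(u−d) = (1.02−0.79)/(1.34−0.79) = 0.4182.
Terminal values V(4,·): V(4,0)=93.1484, V(4,1)=61.4213, V(4,2)=7.6058, V(4,3)=0.0000, V(4,4)=0.0000
  t=3,j=0: stock 57.6856 → up 77.2987 (V=61.4213), down 45.5716 (V=93.1484). Price 78.3144; hedge Δ=-1.0000, bond B=136.0000.
  t=3,j=1: stock 97.8464 → up 131.1142 (V=7.6058), down 77.2987 (V=61.4213). Price 38.1536; hedge Δ=-1.0000, bond B=136.0000.
  t=3,j=2: stock 165.9673 → up 222.3962 (V=0.0000), down 131.1142 (V=7.6058). Price 4.3384; hedge Δ=-0.0833, bond B=18.1672.
  t=3,j=3: stock 281.5142 → up 377.2290 (V=0.0000), down 222.3962 (V=0.0000). Price 0.0000; hedge Δ=0.0000, bond B=0.0000.
  t=2,j=0: stock 73.0197 → up 97.8464 (V=38.1536), down 57.6856 (V=78.3144). Price 60.3136; hedge Δ=-1.0000, bond B=133.3333.
  t=2,j=1: stock 123.8562 → up 165.9673 (V=4.3384), down 97.8464 (V=38.1536). Price 23.5419; hedge Δ=-0.4964, bond B=85.0240.
  t=2,j=2: stock 210.0852 → up 281.5142 (V=0.0000), down 165.9673 (V=4.3384). Price 2.4747; hedge Δ=-0.0375, bond B=10.3628.
  t=1,j=0: stock 92.4300 → up 123.8562 (V=23.5419), down 73.0197 (V=60.3136). Price 44.0552; hedge Δ=-0.7233, bond B=110.9130.
  t=1,j=1: stock 156.7800 → up 210.0852 (V=2.4747), down 123.8562 (V=23.5419). Price 14.4431; hedge Δ=-0.2443, bond B=52.7471.
  t=0,j=0: stock 117.0000 → up 156.7800 (V=14.4431), down 92.4300 (V=44.0552). Price 31.0510; hedge Δ=-0.4602, bond B=84.8912.
Check: Δ(0,0)·S0 + B(0,0) = 31.0510 = V0.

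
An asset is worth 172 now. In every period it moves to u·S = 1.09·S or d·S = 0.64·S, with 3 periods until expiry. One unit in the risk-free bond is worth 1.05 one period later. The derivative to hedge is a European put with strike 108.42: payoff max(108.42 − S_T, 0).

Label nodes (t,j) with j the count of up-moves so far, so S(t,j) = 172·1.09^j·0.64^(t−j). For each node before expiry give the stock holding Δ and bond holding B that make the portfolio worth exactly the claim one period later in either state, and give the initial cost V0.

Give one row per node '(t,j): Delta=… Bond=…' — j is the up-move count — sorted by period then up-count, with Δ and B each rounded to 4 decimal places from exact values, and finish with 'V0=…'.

(0,0): Delta=-0.0630 Bond=11.4594
(1,0): Delta=-0.6082 Bond=72.0526
(1,1): Delta=-0.0317 Bond=6.1767
(2,0): Delta=-1.0000 Bond=103.2571
(2,1): Delta=-0.5858 Bond=72.9624
(2,2): Delta=0.0000 Bond=0.0000
V0=0.6285

Under the risk-neutral measure, an up-move has probability p* = (R−d)/(u−d) = 0.9111 and values discount at R = 1.05.
Payoff layer (t=3): V(3,0)=63.3312, V(3,1)=31.6282, V(3,2)=0.0000, V(3,3)=0.0000
(2,0): S=70.4512. Δ = (V_up−V_dn)/(S_up−S_dn) = (31.6282−63.3312)/(76.7918−45.0888) = -1.0000. V = [p*·31.6282 + (1−p*)·63.3312]/1.05 = 32.8059. B = V − Δ·S = 103.2571.
(2,1): S=119.9872. Δ = (V_up−V_dn)/(S_up−S_dn) = (0.0000−31.6282)/(130.7860−76.7918) = -0.5858. V = [p*·0.0000 + (1−p*)·31.6282]/1.05 = 2.6775. B = V − Δ·S = 72.9624.
(2,2): S=204.3532. Δ = (V_up−V_dn)/(S_up−S_dn) = (0.0000−0.0000)/(222.7450−130.7860) = 0.0000. V = [p*·0.0000 + (1−p*)·0.0000]/1.05 = 0.0000. B = V − Δ·S = 0.0000.
(1,0): S=110.0800. Δ = (V_up−V_dn)/(S_up−S_dn) = (2.6775−32.8059)/(119.9872−70.4512) = -0.6082. V = [p*·2.6775 + (1−p*)·32.8059]/1.05 = 5.1006. B = V − Δ·S = 72.0526.
(1,1): S=187.4800. Δ = (V_up−V_dn)/(S_up−S_dn) = (0.0000−2.6775)/(204.3532−119.9872) = -0.0317. V = [p*·0.0000 + (1−p*)·2.6775]/1.05 = 0.2267. B = V − Δ·S = 6.1767.
(0,0): S=172.0000. Δ = (V_up−V_dn)/(S_up−S_dn) = (0.2267−5.1006)/(187.4800−110.0800) = -0.0630. V = [p*·0.2267 + (1−p*)·5.1006]/1.05 = 0.6285. B = V − Δ·S = 11.4594.
The time-0 hedge costs 0.6285, which is the no-arbitrage price.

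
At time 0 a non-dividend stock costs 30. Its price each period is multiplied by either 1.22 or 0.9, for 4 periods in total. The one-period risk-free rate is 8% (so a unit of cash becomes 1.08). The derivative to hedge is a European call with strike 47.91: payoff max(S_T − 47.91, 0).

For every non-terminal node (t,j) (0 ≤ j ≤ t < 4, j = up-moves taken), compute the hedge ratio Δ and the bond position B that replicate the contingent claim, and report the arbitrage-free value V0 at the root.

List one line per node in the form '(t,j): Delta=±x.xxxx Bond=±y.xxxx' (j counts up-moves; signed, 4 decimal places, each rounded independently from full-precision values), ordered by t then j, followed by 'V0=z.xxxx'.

(0,0): Delta=0.2949 Bond=-7.2273
(1,0): Delta=0.0351 Bond=-0.7897
(1,1): Delta=0.4440 Bond=-13.2622
(2,0): Delta=0.0000 Bond=0.0000
(2,1): Delta=0.0552 Bond=-1.5162
(2,2): Delta=0.6671 Bond=-24.2840
(3,0): Delta=0.0000 Bond=0.0000
(3,1): Delta=0.0000 Bond=0.0000
(3,2): Delta=0.0869 Bond=-2.9112
(3,3): Delta=1.0000 Bond=-44.3611
V0=1.6209

Since d<R<u, set p* = (R−d)/(u−d) = 0.5625; price each node as the discounted p*-expectation of its children.
At expiry t=4: V(4,0)=0.0000, V(4,1)=0.0000, V(4,2)=0.0000, V(4,3)=1.1179, V(4,4)=18.5500
  t=3,j=0: stock 21.8700 → up 26.6814 (V=0.0000), down 19.6830 (V=0.0000). Price 0.0000; hedge Δ=0.0000, bond B=0.0000.
  t=3,j=1: stock 29.6460 → up 36.1681 (V=0.0000), down 26.6814 (V=0.0000). Price 0.0000; hedge Δ=0.0000, bond B=0.0000.
  t=3,j=2: stock 40.1868 → up 49.0279 (V=1.1179), down 36.1681 (V=0.0000). Price 0.5822; hedge Δ=0.0869, bond B=-2.9112.
  t=3,j=3: stock 54.4754 → up 66.4600 (V=18.5500), down 49.0279 (V=1.1179). Price 10.1143; hedge Δ=1.0000, bond B=-44.3611.
  t=2,j=0: stock 24.3000 → up 29.6460 (V=0.0000), down 21.8700 (V=0.0000). Price 0.0000; hedge Δ=0.0000, bond B=0.0000.
  t=2,j=1: stock 32.9400 → up 40.1868 (V=0.5822), down 29.6460 (V=0.0000). Price 0.3032; hedge Δ=0.0552, bond B=-1.5162.
  t=2,j=2: stock 44.6520 → up 54.4754 (V=10.1143), down 40.1868 (V=0.5822). Price 5.5037; hedge Δ=0.6671, bond B=-24.2840.
  t=1,j=0: stock 27.0000 → up 32.9400 (V=0.3032), down 24.3000 (V=0.0000). Price 0.1579; hedge Δ=0.0351, bond B=-0.7897.
  t=1,j=1: stock 36.6000 → up 44.6520 (V=5.5037), down 32.9400 (V=0.3032). Price 2.9894; hedge Δ=0.4440, bond B=-13.2622.
  t=0,j=0: stock 30.0000 → up 36.6000 (V=2.9894), down 27.0000 (V=0.1579). Price 1.6209; hedge Δ=0.2949, bond B=-7.2273.
Each (Δ,B) replicates both successor values, so the strategy is self-financing and V0 is arbitrage-free.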